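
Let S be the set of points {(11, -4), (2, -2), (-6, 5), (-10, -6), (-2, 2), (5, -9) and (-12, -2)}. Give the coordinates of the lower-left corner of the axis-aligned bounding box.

(-12, -9)

x-range [-12, 11], y-range [-9, 5].
The lower-left corner is (-12, -9).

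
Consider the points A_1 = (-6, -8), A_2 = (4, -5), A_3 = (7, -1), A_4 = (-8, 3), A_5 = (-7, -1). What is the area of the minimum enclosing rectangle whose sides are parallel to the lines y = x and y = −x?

In coordinates u = x + y, v = x − y the rectangle is axis-aligned; the map (x,y)→(u,v) scales areas by 2.
u-values: -14, -1, 6, -5, -8; range = 6 − (-14) = 20.
v-values: 2, 9, 8, -11, -6; range = 9 − (-11) = 20.
Area = (20 × 20) / 2 = 200.

200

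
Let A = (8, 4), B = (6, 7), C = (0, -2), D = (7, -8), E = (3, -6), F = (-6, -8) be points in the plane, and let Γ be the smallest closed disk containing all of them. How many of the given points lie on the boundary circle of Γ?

A smallest enclosing disk is always determined by at most three of the input points on its boundary.
The minimum enclosing circle is determined by three boundary points: B, D, F.
Their circumcentre is (0.5, -0.9) with r² = 92.66.
The farthest remaining point A is at distance² 80.26 ≤ 92.66.
The points at distance exactly r from the centre are B, D, F — 3 points.

3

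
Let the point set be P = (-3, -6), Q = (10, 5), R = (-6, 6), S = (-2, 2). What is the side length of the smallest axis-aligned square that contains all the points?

16

The bounding box has width 16 and height 12.
An axis-aligned square enclosing the set must have side ≥ max(width, height).
So the minimum side is max(16, 12) = 16.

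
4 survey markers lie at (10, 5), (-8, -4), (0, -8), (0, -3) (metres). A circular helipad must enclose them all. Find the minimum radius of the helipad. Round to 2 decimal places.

10.06

The minimum enclosing circle of a finite set is fixed by two of the points (as a diameter) or three (as a circumcircle).
The farthest pair is (10, 5)–(-8, -4) with squared distance 405. The circle on this segment as diameter has centre (1, 0.5) and r² = 405/4 = 101.25.
Check (0, -8): distance² to centre = 73.25 ≤ 101.25, so it lies inside.
All remaining points lie in this disk, and no smaller disk contains both endpoints, so this is the minimum enclosing circle.
r = √(101.25) ≈ 10.06.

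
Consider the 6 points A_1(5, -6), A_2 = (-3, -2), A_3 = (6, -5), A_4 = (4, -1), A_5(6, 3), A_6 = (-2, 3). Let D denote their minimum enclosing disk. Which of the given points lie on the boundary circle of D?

A_1, A_5, A_6

A smallest enclosing disk is always determined by at most three of the input points on its boundary.
The minimum enclosing circle is determined by three boundary points: A_1, A_5, A_6.
Their circumcentre is (2, -10/9) with r² = 2665/81.
The farthest remaining point A_3 is at distance² 2521/81 ≤ 2665/81.
The points at distance exactly r from the centre are A_1, A_5, A_6 — 3 points.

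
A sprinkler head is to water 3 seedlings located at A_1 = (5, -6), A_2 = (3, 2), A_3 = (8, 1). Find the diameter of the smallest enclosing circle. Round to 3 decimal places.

8.427

Side lengths²: A_1A_2² = 68, A_1A_3² = 58, A_2A_3² = 26.
Since A_1A_2² = 68 < 58 + 26 = 84, the triangle is acute, so the smallest enclosing circle is the circumcircle.
Circumcentre = (92/19, -34/19), r² = 6409/361.
Diameter = 2r = 2√(6409/361) ≈ 8.427.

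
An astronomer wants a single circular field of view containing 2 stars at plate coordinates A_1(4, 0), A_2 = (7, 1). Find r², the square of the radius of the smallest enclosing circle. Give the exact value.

The smallest circle enclosing two points has them as diameter endpoints.
Centre = midpoint = (5.5, 0.5); r² = |A_1A_2|²/4 = 10/4 = 2.5.

2.5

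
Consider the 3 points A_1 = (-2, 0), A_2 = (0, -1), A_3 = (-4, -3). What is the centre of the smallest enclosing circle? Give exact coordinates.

Side lengths²: A_1A_2² = 5, A_1A_3² = 13, A_2A_3² = 20.
Since A_2A_3² = 20 ≥ 13 + 5 = 18, the angle opposite A_2A_3 is not acute, so the smallest enclosing circle has A_2A_3 as diameter.
Centre = midpoint of A_2A_3 = (-2, -2), r² = 20/4 = 5.
Centre = (-2, -2).

(-2, -2)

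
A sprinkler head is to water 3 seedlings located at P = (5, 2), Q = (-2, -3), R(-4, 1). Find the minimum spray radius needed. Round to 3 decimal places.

4.584

Side lengths²: PQ² = 74, PR² = 82, QR² = 20.
Since PR² = 82 < 74 + 20 = 94, the triangle is acute, so the smallest enclosing circle is the circumcircle.
Circumcentre = (11/19, 15/19), r² = 7585/361.
r = √(7585/361) ≈ 4.584.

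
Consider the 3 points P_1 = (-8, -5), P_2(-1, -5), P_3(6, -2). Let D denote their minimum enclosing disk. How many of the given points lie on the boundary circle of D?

2

Side lengths²: P_1P_2² = 49, P_1P_3² = 205, P_2P_3² = 58.
Since P_1P_3² = 205 ≥ 58 + 49 = 107, the angle opposite P_1P_3 is not acute, so the smallest enclosing circle has P_1P_3 as diameter.
Centre = midpoint of P_1P_3 = (-1, -3.5), r² = 205/4 = 51.25.
The points at distance exactly r from the centre are P_1, P_3 — 2 points.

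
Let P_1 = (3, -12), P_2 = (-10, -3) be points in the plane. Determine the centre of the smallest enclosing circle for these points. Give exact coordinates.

(-3.5, -7.5)

The smallest circle enclosing two points has them as diameter endpoints.
Centre = midpoint = (-3.5, -7.5); r² = |P_1P_2|²/4 = 250/4 = 62.5.
Centre = (-3.5, -7.5).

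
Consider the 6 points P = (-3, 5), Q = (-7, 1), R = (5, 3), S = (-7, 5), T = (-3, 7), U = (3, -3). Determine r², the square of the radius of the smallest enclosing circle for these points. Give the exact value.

The minimum enclosing circle is determined by three boundary points: R, S, U.
Their circumcentre is (-26/19, 34/19) with r² = 15170/361.
The farthest remaining point Q is at distance² 11674/361 ≤ 15170/361.

15170/361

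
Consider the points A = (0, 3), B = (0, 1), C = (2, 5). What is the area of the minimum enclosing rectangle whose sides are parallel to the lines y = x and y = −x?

In coordinates u = x + y, v = x − y the rectangle is axis-aligned; the map (x,y)→(u,v) scales areas by 2.
u-values: 3, 1, 7; range = 7 − 1 = 6.
v-values: -3, -1, -3; range = -1 − (-3) = 2.
Area = (6 × 2) / 2 = 6.

6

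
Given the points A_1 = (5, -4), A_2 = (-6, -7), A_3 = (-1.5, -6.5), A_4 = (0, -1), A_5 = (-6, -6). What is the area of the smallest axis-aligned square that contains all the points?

121

The bounding box has width 11 and height 6.
An axis-aligned square enclosing the set must have side ≥ max(width, height).
So the minimum side is max(11, 6) = 11.
Area = 11² = 121.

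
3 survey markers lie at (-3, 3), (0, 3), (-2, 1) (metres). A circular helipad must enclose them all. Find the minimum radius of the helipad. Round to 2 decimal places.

1.58

Call the three points A, B, C in the order given.
Side lengths²: AB² = 9, AC² = 5, BC² = 8.
Since AB² = 9 < 8 + 5 = 13, the triangle is acute, so the smallest enclosing circle is the circumcircle.
Circumcentre = (-1.5, 2.5), r² = 2.5.
r = √(2.5) ≈ 1.58.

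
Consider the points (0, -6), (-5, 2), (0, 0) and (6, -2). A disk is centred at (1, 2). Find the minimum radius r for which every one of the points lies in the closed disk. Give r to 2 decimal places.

8.06

The required radius is the distance from (1, 2) to the farthest point.
Squared distances: 65, 36, 5, 41.
Maximum is 65, attained at (0, -6).
r = √65 ≈ 8.06.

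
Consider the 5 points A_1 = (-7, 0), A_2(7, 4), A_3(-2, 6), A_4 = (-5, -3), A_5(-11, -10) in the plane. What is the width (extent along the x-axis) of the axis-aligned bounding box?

max x = 7, min x = -11, so width = 18.

18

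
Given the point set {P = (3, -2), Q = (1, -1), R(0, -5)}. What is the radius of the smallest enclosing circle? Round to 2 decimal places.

2.17

Side lengths²: PQ² = 5, PR² = 18, QR² = 17.
Since PR² = 18 < 17 + 5 = 22, the triangle is acute, so the smallest enclosing circle is the circumcircle.
Circumcentre = (7/6, -19/6), r² = 85/18.
r = √(85/18) ≈ 2.17.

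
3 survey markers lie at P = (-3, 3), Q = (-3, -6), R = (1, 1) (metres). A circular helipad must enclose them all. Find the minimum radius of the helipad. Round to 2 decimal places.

Side lengths²: PQ² = 81, PR² = 20, QR² = 65.
Since PQ² = 81 < 65 + 20 = 85, the triangle is acute, so the smallest enclosing circle is the circumcircle.
Circumcentre = (-2.75, -1.5), r² = 20.3125.
r = √(20.3125) ≈ 4.51.

4.51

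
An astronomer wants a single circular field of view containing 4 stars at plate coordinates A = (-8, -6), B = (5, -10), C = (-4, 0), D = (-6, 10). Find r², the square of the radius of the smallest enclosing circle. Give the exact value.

130.25

The minimum enclosing circle of a finite set is fixed by two of the points (as a diameter) or three (as a circumcircle).
The farthest pair is B–D with squared distance 521. The circle on this segment as diameter has centre (-0.5, 0) and r² = 521/4 = 130.25.
Check A: distance² to centre = 92.25 ≤ 130.25, so it lies inside.
All remaining points lie in this disk, and no smaller disk contains both endpoints, so this is the minimum enclosing circle.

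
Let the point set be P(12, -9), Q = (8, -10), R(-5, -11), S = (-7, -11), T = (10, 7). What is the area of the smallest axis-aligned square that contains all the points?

361

The bounding box has width 19 and height 18.
An axis-aligned square enclosing the set must have side ≥ max(width, height).
So the minimum side is max(19, 18) = 19.
Area = 19² = 361.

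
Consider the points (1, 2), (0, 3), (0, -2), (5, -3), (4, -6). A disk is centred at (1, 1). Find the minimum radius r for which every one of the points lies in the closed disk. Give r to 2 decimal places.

7.62

The required radius is the distance from (1, 1) to the farthest point.
Squared distances: 1, 5, 10, 32, 58.
Maximum is 58, attained at (4, -6).
r = √58 ≈ 7.62.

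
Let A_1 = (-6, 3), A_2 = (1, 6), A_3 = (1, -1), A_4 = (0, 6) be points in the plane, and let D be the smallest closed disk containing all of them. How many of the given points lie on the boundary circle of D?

The minimum enclosing circle of a finite set is fixed by two of the points (as a diameter) or three (as a circumcircle).
The minimum enclosing circle is determined by three boundary points: A_1, A_2, A_3.
Their circumcentre is (-23/14, 2.5) with r² = 1885/98.
The farthest remaining point A_4 is at distance² 1465/98 ≤ 1885/98.
The points at distance exactly r from the centre are A_1, A_2, A_3 — 3 points.

3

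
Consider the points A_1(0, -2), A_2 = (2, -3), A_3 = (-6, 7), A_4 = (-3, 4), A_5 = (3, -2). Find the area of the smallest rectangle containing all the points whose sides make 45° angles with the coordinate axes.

27

In coordinates u = x + y, v = x − y the rectangle is axis-aligned; the map (x,y)→(u,v) scales areas by 2.
u-values: -2, -1, 1, 1, 1; range = 1 − (-2) = 3.
v-values: 2, 5, -13, -7, 5; range = 5 − (-13) = 18.
Area = (3 × 18) / 2 = 27.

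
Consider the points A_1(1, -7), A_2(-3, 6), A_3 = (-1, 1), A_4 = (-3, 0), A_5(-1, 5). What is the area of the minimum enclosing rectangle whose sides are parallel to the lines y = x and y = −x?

85

In coordinates u = x + y, v = x − y the rectangle is axis-aligned; the map (x,y)→(u,v) scales areas by 2.
u-values: -6, 3, 0, -3, 4; range = 4 − (-6) = 10.
v-values: 8, -9, -2, -3, -6; range = 8 − (-9) = 17.
Area = (10 × 17) / 2 = 85.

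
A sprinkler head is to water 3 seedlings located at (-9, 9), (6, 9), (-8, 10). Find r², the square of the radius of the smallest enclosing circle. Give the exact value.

56.25

Call the three points A, B, C in the order given.
Side lengths²: AB² = 225, AC² = 2, BC² = 197.
Since AB² = 225 ≥ 197 + 2 = 199, the angle opposite AB is not acute, so the smallest enclosing circle has AB as diameter.
Centre = midpoint of AB = (-1.5, 9), r² = 225/4 = 56.25.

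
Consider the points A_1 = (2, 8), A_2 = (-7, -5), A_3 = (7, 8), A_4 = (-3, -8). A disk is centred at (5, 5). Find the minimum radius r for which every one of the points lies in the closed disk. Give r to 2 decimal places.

The required radius is the distance from (5, 5) to the farthest point.
Squared distances: 18, 244, 13, 233.
Maximum is 244, attained at A_2.
r = √244 ≈ 15.62.

15.62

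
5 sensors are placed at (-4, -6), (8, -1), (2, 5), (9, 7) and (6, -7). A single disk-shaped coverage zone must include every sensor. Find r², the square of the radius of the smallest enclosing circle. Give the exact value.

By Welzl's lemma the MEC is supported by two points (diametrically opposite) or three points (on a circumcircle).
The farthest pair is (-4, -6)–(9, 7) with squared distance 338. The circle on this segment as diameter has centre (2.5, 0.5) and r² = 338/4 = 84.5.
Check (8, -1): distance² to centre = 32.5 ≤ 84.5, so it lies inside.
All remaining points lie in this disk, and no smaller disk contains both endpoints, so this is the minimum enclosing circle.

84.5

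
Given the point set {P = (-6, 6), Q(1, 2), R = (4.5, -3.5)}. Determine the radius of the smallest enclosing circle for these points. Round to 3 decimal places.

Side lengths²: PQ² = 65, PR² = 200.5, QR² = 42.5.
Since PR² = 200.5 ≥ 65 + 42.5 = 107.5, the angle opposite PR is not acute, so the smallest enclosing circle has PR as diameter.
Centre = midpoint of PR = (-0.75, 1.25), r² = 200.5/4 = 50.125.
r = √(50.125) ≈ 7.080.

7.080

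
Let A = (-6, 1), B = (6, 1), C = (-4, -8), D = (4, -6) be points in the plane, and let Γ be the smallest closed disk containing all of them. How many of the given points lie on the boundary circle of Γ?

A smallest enclosing disk is always determined by at most three of the input points on its boundary.
The minimum enclosing circle is determined by three boundary points: A, B, C.
Their circumcentre is (0, -43/18) with r² = 15385/324.
The farthest remaining point D is at distance² 9409/324 ≤ 15385/324.
The points at distance exactly r from the centre are A, B, C — 3 points.

3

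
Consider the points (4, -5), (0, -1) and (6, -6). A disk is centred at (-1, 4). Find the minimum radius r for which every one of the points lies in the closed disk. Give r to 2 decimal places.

The required radius is the distance from (-1, 4) to the farthest point.
Squared distances: 106, 26, 149.
Maximum is 149, attained at (6, -6).
r = √149 ≈ 12.21.

12.21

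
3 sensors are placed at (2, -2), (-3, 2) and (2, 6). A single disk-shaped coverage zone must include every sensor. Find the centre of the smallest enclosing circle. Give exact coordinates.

Call the three points A, B, C in the order given.
Side lengths²: AB² = 41, AC² = 64, BC² = 41.
Since AC² = 64 < 41 + 41 = 82, the triangle is acute, so the smallest enclosing circle is the circumcircle.
Circumcentre = (1.1, 2), r² = 16.81.
Centre = (1.1, 2).

(1.1, 2)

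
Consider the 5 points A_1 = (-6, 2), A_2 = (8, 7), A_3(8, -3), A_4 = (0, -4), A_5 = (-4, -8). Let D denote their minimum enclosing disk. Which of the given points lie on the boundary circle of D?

A_2, A_5

The farthest pair is A_2–A_5 with squared distance 369. The circle on this segment as diameter has centre (2, -0.5) and r² = 369/4 = 92.25.
Check A_1: distance² to centre = 70.25 ≤ 92.25, so it lies inside.
All remaining points lie in this disk, and no smaller disk contains both endpoints, so this is the minimum enclosing circle.
The points at distance exactly r from the centre are A_2, A_5 — 2 points.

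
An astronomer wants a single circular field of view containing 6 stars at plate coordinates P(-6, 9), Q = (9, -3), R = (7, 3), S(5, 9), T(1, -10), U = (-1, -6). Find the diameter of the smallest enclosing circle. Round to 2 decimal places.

20.69

A smallest enclosing disk is always determined by at most three of the input points on its boundary.
The minimum enclosing circle is determined by three boundary points: P, S, T.
Their circumcentre is (-0.5, 9/38) with r² = 77285/722.
The farthest remaining point Q is at distance² 72725/722 ≤ 77285/722.
Diameter = 2r = 2√(77285/722) ≈ 20.69.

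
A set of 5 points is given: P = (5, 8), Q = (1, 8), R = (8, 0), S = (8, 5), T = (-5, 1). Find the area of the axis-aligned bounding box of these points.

104

x ranges over [-5, 8], width 13.
y ranges over [0, 8], height 8.
Area = 13 × 8 = 104.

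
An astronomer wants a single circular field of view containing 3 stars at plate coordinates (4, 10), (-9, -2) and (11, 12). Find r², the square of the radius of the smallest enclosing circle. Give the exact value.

149

Call the three points A, B, C in the order given.
Side lengths²: AB² = 313, AC² = 53, BC² = 596.
Since BC² = 596 ≥ 313 + 53 = 366, the angle opposite BC is not acute, so the smallest enclosing circle has BC as diameter.
Centre = midpoint of BC = (1, 5), r² = 596/4 = 149.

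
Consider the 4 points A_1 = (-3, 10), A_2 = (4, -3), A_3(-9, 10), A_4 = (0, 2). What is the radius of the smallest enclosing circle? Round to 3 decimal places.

9.192

A smallest enclosing disk is always determined by at most three of the input points on its boundary.
The farthest pair is A_2–A_3 with squared distance 338. The circle on this segment as diameter has centre (-2.5, 3.5) and r² = 338/4 = 84.5.
Check A_1: distance² to centre = 42.5 ≤ 84.5, so it lies inside.
All remaining points lie in this disk, and no smaller disk contains both endpoints, so this is the minimum enclosing circle.
r = √(84.5) ≈ 9.192.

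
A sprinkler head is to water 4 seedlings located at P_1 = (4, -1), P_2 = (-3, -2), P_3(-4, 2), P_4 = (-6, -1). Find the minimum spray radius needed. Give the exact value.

5

By Welzl's lemma the MEC is supported by two points (diametrically opposite) or three points (on a circumcircle).
The farthest pair is P_1–P_4 with squared distance 100. The circle on this segment as diameter has centre (-1, -1) and r² = 100/4 = 25.
Check P_2: distance² to centre = 5 ≤ 25, so it lies inside.
All remaining points lie in this disk, and no smaller disk contains both endpoints, so this is the minimum enclosing circle.
r = √25 = 5.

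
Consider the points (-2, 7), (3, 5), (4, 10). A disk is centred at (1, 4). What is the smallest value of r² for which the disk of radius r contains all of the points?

45

The required radius is the distance from (1, 4) to the farthest point.
Squared distances: 18, 5, 45.
Maximum is 45, attained at (4, 10).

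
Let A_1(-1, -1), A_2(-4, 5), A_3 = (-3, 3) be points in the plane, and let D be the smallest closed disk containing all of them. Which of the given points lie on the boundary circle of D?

Side lengths²: A_1A_2² = 45, A_1A_3² = 20, A_2A_3² = 5.
Since A_1A_2² = 45 ≥ 20 + 5 = 25, the angle opposite A_1A_2 is not acute, so the smallest enclosing circle has A_1A_2 as diameter.
Centre = midpoint of A_1A_2 = (-2.5, 2), r² = 45/4 = 11.25.
The points at distance exactly r from the centre are A_1, A_2 — 2 points.

A_1, A_2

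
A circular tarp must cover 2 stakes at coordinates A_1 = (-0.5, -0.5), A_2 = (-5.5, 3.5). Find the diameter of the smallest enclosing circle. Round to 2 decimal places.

The smallest circle enclosing two points has them as diameter endpoints.
Centre = midpoint = (-3, 1.5); r² = |A_1A_2|²/4 = 41/4 = 10.25.
Diameter = 2r = 2√(10.25) ≈ 6.40.

6.40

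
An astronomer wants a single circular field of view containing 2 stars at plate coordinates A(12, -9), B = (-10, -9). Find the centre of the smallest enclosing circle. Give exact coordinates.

The smallest circle enclosing two points has them as diameter endpoints.
Centre = midpoint = (1, -9); r² = |AB|²/4 = 484/4 = 121.
Centre = (1, -9).

(1, -9)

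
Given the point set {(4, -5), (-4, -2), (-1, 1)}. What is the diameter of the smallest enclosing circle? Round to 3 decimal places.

8.579

Call the three points A, B, C in the order given.
Side lengths²: AB² = 73, AC² = 61, BC² = 18.
Since AB² = 73 < 61 + 18 = 79, the triangle is acute, so the smallest enclosing circle is the circumcircle.
Circumcentre = (3/22, -69/22), r² = 4453/242.
Diameter = 2r = 2√(4453/242) ≈ 8.579.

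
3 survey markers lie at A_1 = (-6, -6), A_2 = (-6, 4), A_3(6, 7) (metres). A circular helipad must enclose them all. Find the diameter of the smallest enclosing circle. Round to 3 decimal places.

17.692

Side lengths²: A_1A_2² = 100, A_1A_3² = 313, A_2A_3² = 153.
Since A_1A_3² = 313 ≥ 153 + 100 = 253, the angle opposite A_1A_3 is not acute, so the smallest enclosing circle has A_1A_3 as diameter.
Centre = midpoint of A_1A_3 = (0, 0.5), r² = 313/4 = 78.25.
Diameter = 2r = 2√(78.25) ≈ 17.692.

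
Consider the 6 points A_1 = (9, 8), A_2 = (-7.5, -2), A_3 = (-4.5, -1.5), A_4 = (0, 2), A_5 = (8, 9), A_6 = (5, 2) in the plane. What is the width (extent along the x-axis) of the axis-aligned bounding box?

16.5

max x = 9, min x = -7.5, so width = 16.5.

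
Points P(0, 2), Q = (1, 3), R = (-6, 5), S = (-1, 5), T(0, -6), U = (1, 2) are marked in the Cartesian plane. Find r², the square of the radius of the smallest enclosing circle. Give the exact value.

The farthest pair is R–T with squared distance 157. The circle on this segment as diameter has centre (-3, -0.5) and r² = 157/4 = 39.25.
Check P: distance² to centre = 15.25 ≤ 39.25, so it lies inside.
All remaining points lie in this disk, and no smaller disk contains both endpoints, so this is the minimum enclosing circle.

39.25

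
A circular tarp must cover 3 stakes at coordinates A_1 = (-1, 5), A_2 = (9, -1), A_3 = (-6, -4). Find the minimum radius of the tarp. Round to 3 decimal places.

Side lengths²: A_1A_2² = 136, A_1A_3² = 106, A_2A_3² = 234.
Since A_2A_3² = 234 < 136 + 106 = 242, the triangle is acute, so the smallest enclosing circle is the circumcircle.
Circumcentre = (1.45, -2.25), r² = 58.565.
r = √(58.565) ≈ 7.653.

7.653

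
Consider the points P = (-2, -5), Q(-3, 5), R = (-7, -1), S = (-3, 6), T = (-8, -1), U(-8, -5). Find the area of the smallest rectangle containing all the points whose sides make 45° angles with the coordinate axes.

96

In coordinates u = x + y, v = x − y the rectangle is axis-aligned; the map (x,y)→(u,v) scales areas by 2.
u-values: -7, 2, -8, 3, -9, -13; range = 3 − (-13) = 16.
v-values: 3, -8, -6, -9, -7, -3; range = 3 − (-9) = 12.
Area = (16 × 12) / 2 = 96.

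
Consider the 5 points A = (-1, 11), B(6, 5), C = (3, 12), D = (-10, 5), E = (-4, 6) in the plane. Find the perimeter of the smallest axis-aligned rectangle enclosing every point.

Width = max x − min x = 6 − (-10) = 16.
Height = max y − min y = 12 − 5 = 7.
Perimeter = 2(16 + 7) = 46.

46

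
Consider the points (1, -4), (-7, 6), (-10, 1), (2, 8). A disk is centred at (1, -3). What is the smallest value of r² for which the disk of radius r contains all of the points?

145

The required radius is the distance from (1, -3) to the farthest point.
Squared distances: 1, 145, 137, 122.
Maximum is 145, attained at (-7, 6).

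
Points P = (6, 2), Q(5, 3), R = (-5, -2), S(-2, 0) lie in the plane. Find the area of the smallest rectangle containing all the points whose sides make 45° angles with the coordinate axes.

In coordinates u = x + y, v = x − y the rectangle is axis-aligned; the map (x,y)→(u,v) scales areas by 2.
u-values: 8, 8, -7, -2; range = 8 − (-7) = 15.
v-values: 4, 2, -3, -2; range = 4 − (-3) = 7.
Area = (15 × 7) / 2 = 52.5.

52.5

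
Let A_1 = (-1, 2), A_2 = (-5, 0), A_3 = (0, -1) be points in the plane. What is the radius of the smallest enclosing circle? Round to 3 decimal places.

Side lengths²: A_1A_2² = 20, A_1A_3² = 10, A_2A_3² = 26.
Since A_2A_3² = 26 < 20 + 10 = 30, the triangle is acute, so the smallest enclosing circle is the circumcircle.
Circumcentre = (-17/7, -1/7), r² = 325/49.
r = √(325/49) ≈ 2.575.

2.575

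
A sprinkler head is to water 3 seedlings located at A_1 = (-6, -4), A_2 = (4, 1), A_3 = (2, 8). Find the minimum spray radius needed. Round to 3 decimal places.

7.211

Side lengths²: A_1A_2² = 125, A_1A_3² = 208, A_2A_3² = 53.
Since A_1A_3² = 208 ≥ 125 + 53 = 178, the angle opposite A_1A_3 is not acute, so the smallest enclosing circle has A_1A_3 as diameter.
Centre = midpoint of A_1A_3 = (-2, 2), r² = 208/4 = 52.
r = √52 ≈ 7.211.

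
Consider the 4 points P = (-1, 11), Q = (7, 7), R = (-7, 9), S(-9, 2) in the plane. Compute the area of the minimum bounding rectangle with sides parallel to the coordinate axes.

x ranges over [-9, 7], width 16.
y ranges over [2, 11], height 9.
Area = 16 × 9 = 144.

144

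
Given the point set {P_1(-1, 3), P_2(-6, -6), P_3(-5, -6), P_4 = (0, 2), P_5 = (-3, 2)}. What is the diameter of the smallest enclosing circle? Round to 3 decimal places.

10.296

By Welzl's lemma the MEC is supported by two points (diametrically opposite) or three points (on a circumcircle).
The farthest pair is P_1–P_2 with squared distance 106. The circle on this segment as diameter has centre (-3.5, -1.5) and r² = 106/4 = 26.5.
Check P_3: distance² to centre = 22.5 ≤ 26.5, so it lies inside.
All remaining points lie in this disk, and no smaller disk contains both endpoints, so this is the minimum enclosing circle.
Diameter = 2r = 2√(26.5) ≈ 10.296.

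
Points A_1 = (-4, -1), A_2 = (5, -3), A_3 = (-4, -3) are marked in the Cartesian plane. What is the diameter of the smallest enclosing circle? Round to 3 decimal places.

Side lengths²: A_1A_2² = 85, A_1A_3² = 4, A_2A_3² = 81.
Since A_1A_2² = 85 ≥ 81 + 4 = 85, the angle opposite A_1A_2 is not acute, so the smallest enclosing circle has A_1A_2 as diameter.
Centre = midpoint of A_1A_2 = (0.5, -2), r² = 85/4 = 21.25.
Diameter = 2r = 2√(21.25) ≈ 9.220.

9.220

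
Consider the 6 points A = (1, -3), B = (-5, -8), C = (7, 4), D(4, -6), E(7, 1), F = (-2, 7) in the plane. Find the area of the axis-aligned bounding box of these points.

x ranges over [-5, 7], width 12.
y ranges over [-8, 7], height 15.
Area = 12 × 15 = 180.

180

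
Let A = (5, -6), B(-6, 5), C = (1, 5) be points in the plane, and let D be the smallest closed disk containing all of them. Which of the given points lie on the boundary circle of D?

A, B

Side lengths²: AB² = 242, AC² = 137, BC² = 49.
Since AB² = 242 ≥ 137 + 49 = 186, the angle opposite AB is not acute, so the smallest enclosing circle has AB as diameter.
Centre = midpoint of AB = (-0.5, -0.5), r² = 242/4 = 60.5.
The points at distance exactly r from the centre are A, B — 2 points.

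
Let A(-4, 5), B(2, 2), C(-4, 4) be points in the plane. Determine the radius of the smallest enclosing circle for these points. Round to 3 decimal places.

3.354

Side lengths²: AB² = 45, AC² = 1, BC² = 40.
Since AB² = 45 ≥ 40 + 1 = 41, the angle opposite AB is not acute, so the smallest enclosing circle has AB as diameter.
Centre = midpoint of AB = (-1, 3.5), r² = 45/4 = 11.25.
r = √(11.25) ≈ 3.354.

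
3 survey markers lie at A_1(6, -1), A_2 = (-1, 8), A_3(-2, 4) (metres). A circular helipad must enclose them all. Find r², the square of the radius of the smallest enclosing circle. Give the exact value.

Side lengths²: A_1A_2² = 130, A_1A_3² = 89, A_2A_3² = 17.
Since A_1A_2² = 130 ≥ 89 + 17 = 106, the angle opposite A_1A_2 is not acute, so the smallest enclosing circle has A_1A_2 as diameter.
Centre = midpoint of A_1A_2 = (2.5, 3.5), r² = 130/4 = 32.5.

32.5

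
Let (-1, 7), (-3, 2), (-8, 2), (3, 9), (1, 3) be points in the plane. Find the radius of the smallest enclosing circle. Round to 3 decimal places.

6.519

The minimum enclosing circle of a finite set is fixed by two of the points (as a diameter) or three (as a circumcircle).
The farthest pair is (-8, 2)–(3, 9) with squared distance 170. The circle on this segment as diameter has centre (-2.5, 5.5) and r² = 170/4 = 42.5.
Check (-1, 7): distance² to centre = 4.5 ≤ 42.5, so it lies inside.
All remaining points lie in this disk, and no smaller disk contains both endpoints, so this is the minimum enclosing circle.
r = √(42.5) ≈ 6.519.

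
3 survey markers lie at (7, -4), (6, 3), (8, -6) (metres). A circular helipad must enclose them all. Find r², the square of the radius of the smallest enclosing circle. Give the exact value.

21.25

Call the three points A, B, C in the order given.
Side lengths²: AB² = 50, AC² = 5, BC² = 85.
Since BC² = 85 ≥ 50 + 5 = 55, the angle opposite BC is not acute, so the smallest enclosing circle has BC as diameter.
Centre = midpoint of BC = (7, -1.5), r² = 85/4 = 21.25.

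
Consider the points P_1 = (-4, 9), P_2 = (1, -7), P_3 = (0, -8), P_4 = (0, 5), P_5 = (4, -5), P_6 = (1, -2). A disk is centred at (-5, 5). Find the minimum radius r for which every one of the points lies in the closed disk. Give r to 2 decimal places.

The required radius is the distance from (-5, 5) to the farthest point.
Squared distances: 17, 180, 194, 25, 181, 85.
Maximum is 194, attained at P_3.
r = √194 ≈ 13.93.

13.93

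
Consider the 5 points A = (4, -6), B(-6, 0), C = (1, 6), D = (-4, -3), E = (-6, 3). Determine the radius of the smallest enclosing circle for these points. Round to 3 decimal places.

A smallest enclosing disk is always determined by at most three of the input points on its boundary.
The minimum enclosing circle is determined by three boundary points: A, C, E.
Their circumcentre is (-17/62, -43/62) with r² = 89233/1922.
The farthest remaining point B is at distance² 63937/1922 ≤ 89233/1922.
r = √(89233/1922) ≈ 6.814.

6.814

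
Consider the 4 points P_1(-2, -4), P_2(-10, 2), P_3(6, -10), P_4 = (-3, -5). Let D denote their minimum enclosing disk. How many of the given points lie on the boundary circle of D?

2

The farthest pair is P_2–P_3 with squared distance 400. The circle on this segment as diameter has centre (-2, -4) and r² = 400/4 = 100.
Check P_1: distance² to centre = 0 ≤ 100, so it lies inside.
All remaining points lie in this disk, and no smaller disk contains both endpoints, so this is the minimum enclosing circle.
The points at distance exactly r from the centre are P_2, P_3 — 2 points.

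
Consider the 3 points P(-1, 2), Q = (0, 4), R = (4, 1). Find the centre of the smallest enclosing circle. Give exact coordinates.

Side lengths²: PQ² = 5, PR² = 26, QR² = 25.
Since PR² = 26 < 25 + 5 = 30, the triangle is acute, so the smallest enclosing circle is the circumcircle.
Circumcentre = (35/22, 43/22), r² = 1625/242.
Centre = (35/22, 43/22).

(35/22, 43/22)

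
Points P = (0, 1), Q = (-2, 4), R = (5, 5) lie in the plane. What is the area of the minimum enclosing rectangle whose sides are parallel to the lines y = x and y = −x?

In coordinates u = x + y, v = x − y the rectangle is axis-aligned; the map (x,y)→(u,v) scales areas by 2.
u-values: 1, 2, 10; range = 10 − 1 = 9.
v-values: -1, -6, 0; range = 0 − (-6) = 6.
Area = (9 × 6) / 2 = 27.

27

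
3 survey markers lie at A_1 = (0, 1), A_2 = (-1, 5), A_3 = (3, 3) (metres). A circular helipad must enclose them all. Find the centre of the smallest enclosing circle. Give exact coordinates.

Side lengths²: A_1A_2² = 17, A_1A_3² = 13, A_2A_3² = 20.
Since A_2A_3² = 20 < 17 + 13 = 30, the triangle is acute, so the smallest enclosing circle is the circumcircle.
Circumcentre = (9/14, 23/7), r² = 1105/196.
Centre = (9/14, 23/7).

(9/14, 23/7)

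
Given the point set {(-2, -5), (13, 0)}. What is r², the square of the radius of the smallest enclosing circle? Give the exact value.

62.5

The smallest circle enclosing two points has them as diameter endpoints.
Centre = midpoint = (5.5, -2.5); r² = |(-2, -5)−(13, 0)|²/4 = 250/4 = 62.5.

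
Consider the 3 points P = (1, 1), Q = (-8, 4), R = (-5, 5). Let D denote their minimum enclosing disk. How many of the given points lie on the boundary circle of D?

2

Side lengths²: PQ² = 90, PR² = 52, QR² = 10.
Since PQ² = 90 ≥ 52 + 10 = 62, the angle opposite PQ is not acute, so the smallest enclosing circle has PQ as diameter.
Centre = midpoint of PQ = (-3.5, 2.5), r² = 90/4 = 22.5.
The points at distance exactly r from the centre are P, Q — 2 points.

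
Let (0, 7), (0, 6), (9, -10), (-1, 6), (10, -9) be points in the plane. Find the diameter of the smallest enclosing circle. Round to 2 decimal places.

19.24

The farthest pair is (0, 7)–(9, -10) with squared distance 370. The circle on this segment as diameter has centre (4.5, -1.5) and r² = 370/4 = 92.5.
Check (0, 6): distance² to centre = 76.5 ≤ 92.5, so it lies inside.
All remaining points lie in this disk, and no smaller disk contains both endpoints, so this is the minimum enclosing circle.
Diameter = 2r = 2√(92.5) ≈ 19.24.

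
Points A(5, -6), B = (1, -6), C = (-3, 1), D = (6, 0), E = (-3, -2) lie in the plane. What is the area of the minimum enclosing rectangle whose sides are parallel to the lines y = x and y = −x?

82.5

In coordinates u = x + y, v = x − y the rectangle is axis-aligned; the map (x,y)→(u,v) scales areas by 2.
u-values: -1, -5, -2, 6, -5; range = 6 − (-5) = 11.
v-values: 11, 7, -4, 6, -1; range = 11 − (-4) = 15.
Area = (11 × 15) / 2 = 82.5.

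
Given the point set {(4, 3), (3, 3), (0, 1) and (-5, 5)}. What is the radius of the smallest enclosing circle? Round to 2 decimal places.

4.61

The minimum enclosing circle of a finite set is fixed by two of the points (as a diameter) or three (as a circumcircle).
The farthest pair is (4, 3)–(-5, 5) with squared distance 85. The circle on this segment as diameter has centre (-0.5, 4) and r² = 85/4 = 21.25.
Check (3, 3): distance² to centre = 13.25 ≤ 21.25, so it lies inside.
All remaining points lie in this disk, and no smaller disk contains both endpoints, so this is the minimum enclosing circle.
r = √(21.25) ≈ 4.61.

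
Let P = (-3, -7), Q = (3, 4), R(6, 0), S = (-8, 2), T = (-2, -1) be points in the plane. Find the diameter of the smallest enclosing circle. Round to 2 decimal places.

The minimum enclosing circle of a finite set is fixed by two of the points (as a diameter) or three (as a circumcircle).
The minimum enclosing circle is determined by three boundary points: P, R, S.
Their circumcentre is (-67/58, -5/58) with r² = 86125/1682.
The farthest remaining point Q is at distance² 57125/1682 ≤ 86125/1682.
Diameter = 2r = 2√(86125/1682) ≈ 14.31.

14.31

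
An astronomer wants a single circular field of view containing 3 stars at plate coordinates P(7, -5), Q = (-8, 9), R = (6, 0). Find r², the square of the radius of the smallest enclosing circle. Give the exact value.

105.25

Side lengths²: PQ² = 421, PR² = 26, QR² = 277.
Since PQ² = 421 ≥ 277 + 26 = 303, the angle opposite PQ is not acute, so the smallest enclosing circle has PQ as diameter.
Centre = midpoint of PQ = (-0.5, 2), r² = 421/4 = 105.25.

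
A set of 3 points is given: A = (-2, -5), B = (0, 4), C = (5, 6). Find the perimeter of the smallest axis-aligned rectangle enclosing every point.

Width = max x − min x = 5 − (-2) = 7.
Height = max y − min y = 6 − (-5) = 11.
Perimeter = 2(7 + 11) = 36.

36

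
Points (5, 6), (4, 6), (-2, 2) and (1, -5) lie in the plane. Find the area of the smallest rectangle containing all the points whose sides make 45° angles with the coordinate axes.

75

In coordinates u = x + y, v = x − y the rectangle is axis-aligned; the map (x,y)→(u,v) scales areas by 2.
u-values: 11, 10, 0, -4; range = 11 − (-4) = 15.
v-values: -1, -2, -4, 6; range = 6 − (-4) = 10.
Area = (15 × 10) / 2 = 75.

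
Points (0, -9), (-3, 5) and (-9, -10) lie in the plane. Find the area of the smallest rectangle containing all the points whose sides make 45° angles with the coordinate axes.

178.5

In coordinates u = x + y, v = x − y the rectangle is axis-aligned; the map (x,y)→(u,v) scales areas by 2.
u-values: -9, 2, -19; range = 2 − (-19) = 21.
v-values: 9, -8, 1; range = 9 − (-8) = 17.
Area = (21 × 17) / 2 = 178.5.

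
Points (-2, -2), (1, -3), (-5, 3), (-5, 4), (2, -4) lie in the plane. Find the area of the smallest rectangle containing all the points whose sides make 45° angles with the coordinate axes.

In coordinates u = x + y, v = x − y the rectangle is axis-aligned; the map (x,y)→(u,v) scales areas by 2.
u-values: -4, -2, -2, -1, -2; range = -1 − (-4) = 3.
v-values: 0, 4, -8, -9, 6; range = 6 − (-9) = 15.
Area = (3 × 15) / 2 = 22.5.

22.5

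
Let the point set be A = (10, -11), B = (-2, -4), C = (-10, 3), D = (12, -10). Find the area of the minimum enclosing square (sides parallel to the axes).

The bounding box has width 22 and height 14.
An axis-aligned square enclosing the set must have side ≥ max(width, height).
So the minimum side is max(22, 14) = 22.
Area = 22² = 484.

484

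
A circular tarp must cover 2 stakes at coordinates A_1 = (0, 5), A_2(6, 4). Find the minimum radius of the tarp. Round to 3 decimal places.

The smallest circle enclosing two points has them as diameter endpoints.
Centre = midpoint = (3, 4.5); r² = |A_1A_2|²/4 = 37/4 = 9.25.
r = √(9.25) ≈ 3.041.

3.041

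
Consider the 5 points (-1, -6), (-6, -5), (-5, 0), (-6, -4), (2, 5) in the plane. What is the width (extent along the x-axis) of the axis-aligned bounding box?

8

max x = 2, min x = -6, so width = 8.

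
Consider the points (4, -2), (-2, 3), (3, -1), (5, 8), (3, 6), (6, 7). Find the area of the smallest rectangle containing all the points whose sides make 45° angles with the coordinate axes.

66

In coordinates u = x + y, v = x − y the rectangle is axis-aligned; the map (x,y)→(u,v) scales areas by 2.
u-values: 2, 1, 2, 13, 9, 13; range = 13 − 1 = 12.
v-values: 6, -5, 4, -3, -3, -1; range = 6 − (-5) = 11.
Area = (12 × 11) / 2 = 66.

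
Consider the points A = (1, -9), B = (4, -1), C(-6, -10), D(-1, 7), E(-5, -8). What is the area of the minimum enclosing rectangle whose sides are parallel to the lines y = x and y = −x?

In coordinates u = x + y, v = x − y the rectangle is axis-aligned; the map (x,y)→(u,v) scales areas by 2.
u-values: -8, 3, -16, 6, -13; range = 6 − (-16) = 22.
v-values: 10, 5, 4, -8, 3; range = 10 − (-8) = 18.
Area = (22 × 18) / 2 = 198.

198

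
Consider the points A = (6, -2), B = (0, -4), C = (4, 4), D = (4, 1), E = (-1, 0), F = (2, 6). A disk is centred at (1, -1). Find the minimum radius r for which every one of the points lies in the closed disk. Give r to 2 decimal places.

The required radius is the distance from (1, -1) to the farthest point.
Squared distances: 26, 10, 34, 13, 5, 50.
Maximum is 50, attained at F.
r = √50 ≈ 7.07.

7.07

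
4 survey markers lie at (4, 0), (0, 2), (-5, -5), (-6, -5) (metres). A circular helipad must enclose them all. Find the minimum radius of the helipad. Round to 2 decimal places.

5.59

A smallest enclosing disk is always determined by at most three of the input points on its boundary.
The farthest pair is (4, 0)–(-6, -5) with squared distance 125. The circle on this segment as diameter has centre (-1, -2.5) and r² = 125/4 = 31.25.
Check (0, 2): distance² to centre = 21.25 ≤ 31.25, so it lies inside.
All remaining points lie in this disk, and no smaller disk contains both endpoints, so this is the minimum enclosing circle.
r = √(31.25) ≈ 5.59.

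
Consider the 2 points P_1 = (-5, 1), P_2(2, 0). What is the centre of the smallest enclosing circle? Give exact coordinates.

The smallest circle enclosing two points has them as diameter endpoints.
Centre = midpoint = (-1.5, 0.5); r² = |P_1P_2|²/4 = 50/4 = 12.5.
Centre = (-1.5, 0.5).

(-1.5, 0.5)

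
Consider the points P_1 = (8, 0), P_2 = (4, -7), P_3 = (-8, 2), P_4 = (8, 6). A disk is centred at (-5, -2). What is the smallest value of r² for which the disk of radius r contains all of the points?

The required radius is the distance from (-5, -2) to the farthest point.
Squared distances: 173, 106, 25, 233.
Maximum is 233, attained at P_4.

233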